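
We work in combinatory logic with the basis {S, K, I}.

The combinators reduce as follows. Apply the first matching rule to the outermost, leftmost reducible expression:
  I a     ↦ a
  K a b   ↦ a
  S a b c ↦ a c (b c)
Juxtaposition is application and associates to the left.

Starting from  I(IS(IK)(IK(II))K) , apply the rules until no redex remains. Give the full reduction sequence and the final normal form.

  start: I(IS(IK)(IK(II))K)
  step 1: IS(IK)(IK(II))K
  step 2: S(IK)(IK(II))K
  step 3: IKK(IK(II)K)
  step 4: KK(IK(II)K)
  step 5: K

Answer: normal form = K  (in 5 steps)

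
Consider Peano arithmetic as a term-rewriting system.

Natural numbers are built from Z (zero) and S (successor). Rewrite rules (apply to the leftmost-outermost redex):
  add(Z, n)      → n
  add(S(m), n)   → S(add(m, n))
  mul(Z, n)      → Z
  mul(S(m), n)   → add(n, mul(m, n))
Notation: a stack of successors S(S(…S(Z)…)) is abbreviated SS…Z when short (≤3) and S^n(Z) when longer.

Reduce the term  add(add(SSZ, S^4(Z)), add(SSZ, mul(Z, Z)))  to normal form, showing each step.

  start: add(add(SSZ, S^4(Z)), add(SSZ, mul(Z, Z)))
  [1] add(S(add(SZ, S^4(Z))), add(SSZ, mul(Z, Z)))
  [2] S(add(add(SZ, S^4(Z)), add(SSZ, mul(Z, Z))))
  [3] S(add(S(add(Z, S^4(Z))), add(SSZ, mul(Z, Z))))
  [4] S(S(add(add(Z, S^4(Z)), add(SSZ, mul(Z, Z)))))
  [5] S(S(add(S^4(Z), add(SSZ, mul(Z, Z)))))
  [6] S(S(S(add(SSSZ, add(SSZ, mul(Z, Z))))))
  [7] S(S(S(S(add(SSZ, add(SSZ, mul(Z, Z)))))))
  [8] S(S(S(S(S(add(SZ, add(SSZ, mul(Z, Z))))))))
  [9] S(S(S(S(S(S(add(Z, add(SSZ, mul(Z, Z)))))))))
  [10] S(S(S(S(S(S(add(SSZ, mul(Z, Z))))))))
  [11] S(S(S(S(S(S(S(add(SZ, mul(Z, Z)))))))))
  [12] S(S(S(S(S(S(S(S(add(Z, mul(Z, Z))))))))))
  [13] S(S(S(S(S(S(S(S(mul(Z, Z)))))))))
  [14] S^8(Z)

Answer: normal form = S^8(Z)  (in 14 steps)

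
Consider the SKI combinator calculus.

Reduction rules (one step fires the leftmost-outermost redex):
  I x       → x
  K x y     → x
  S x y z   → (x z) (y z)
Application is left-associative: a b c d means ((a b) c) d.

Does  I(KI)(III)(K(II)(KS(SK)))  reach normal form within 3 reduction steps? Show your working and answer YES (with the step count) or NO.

Answer: NO — after 3 steps the term is K(II)(KS(SK)), not yet normal

Working:
  start: I(KI)(III)(K(II)(KS(SK)))
  [1] KI(III)(K(II)(KS(SK)))
  [2] I(K(II)(KS(SK)))
  [3] K(II)(KS(SK))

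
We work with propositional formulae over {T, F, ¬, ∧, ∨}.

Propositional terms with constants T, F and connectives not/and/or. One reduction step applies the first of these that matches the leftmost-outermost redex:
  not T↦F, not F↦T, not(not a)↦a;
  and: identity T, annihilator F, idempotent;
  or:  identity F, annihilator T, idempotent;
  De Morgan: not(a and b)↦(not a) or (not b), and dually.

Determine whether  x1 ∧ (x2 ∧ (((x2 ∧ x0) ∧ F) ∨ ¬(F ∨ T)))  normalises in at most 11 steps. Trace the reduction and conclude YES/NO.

  start: x1 ∧ (x2 ∧ (((x2 ∧ x0) ∧ F) ∨ ¬(F ∨ T)))
  →1  x1 ∧ (x2 ∧ (F ∨ ¬(F ∨ T)))
  →2  x1 ∧ (x2 ∧ ¬(F ∨ T))
  →3  x1 ∧ (x2 ∧ (¬F ∧ ¬T))
  →4  x1 ∧ (x2 ∧ (T ∧ ¬T))
  →5  x1 ∧ (x2 ∧ ¬T)
  →6  x1 ∧ (x2 ∧ F)
  →7  x1 ∧ F
  →8  F

Answer: YES — reaches normal form F in 8 ≤ 11 steps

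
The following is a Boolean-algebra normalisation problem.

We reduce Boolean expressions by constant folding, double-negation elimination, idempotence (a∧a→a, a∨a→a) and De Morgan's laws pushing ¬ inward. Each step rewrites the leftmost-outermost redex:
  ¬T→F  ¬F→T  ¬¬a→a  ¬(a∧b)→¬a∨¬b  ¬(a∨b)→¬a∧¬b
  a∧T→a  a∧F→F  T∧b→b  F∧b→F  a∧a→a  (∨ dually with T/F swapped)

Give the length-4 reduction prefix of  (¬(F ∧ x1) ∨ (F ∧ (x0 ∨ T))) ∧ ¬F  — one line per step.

  start: (¬(F ∧ x1) ∨ (F ∧ (x0 ∨ T))) ∧ ¬F
  step 1: ((¬F ∨ ¬x1) ∨ (F ∧ (x0 ∨ T))) ∧ ¬F
  step 2: ((T ∨ ¬x1) ∨ (F ∧ (x0 ∨ T))) ∧ ¬F
  step 3: (T ∨ (F ∧ (x0 ∨ T))) ∧ ¬F
  step 4: T ∧ ¬F

Answer: after 4 steps: T ∧ ¬F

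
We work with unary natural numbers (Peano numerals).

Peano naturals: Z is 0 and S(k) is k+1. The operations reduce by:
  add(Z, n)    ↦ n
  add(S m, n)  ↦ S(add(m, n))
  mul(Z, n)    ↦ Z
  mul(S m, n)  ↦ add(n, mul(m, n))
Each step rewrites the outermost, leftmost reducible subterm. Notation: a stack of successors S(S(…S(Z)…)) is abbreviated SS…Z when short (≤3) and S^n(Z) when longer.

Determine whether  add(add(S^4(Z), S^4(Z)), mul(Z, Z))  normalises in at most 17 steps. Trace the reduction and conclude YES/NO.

Answer: YES — reaches normal form S^8(Z) in 15 ≤ 17 steps

Derivation:
  start: add(add(S^4(Z), S^4(Z)), mul(Z, Z))
  step 1: add(S(add(SSSZ, S^4(Z))), mul(Z, Z))
  step 2: S(add(add(SSSZ, S^4(Z)), mul(Z, Z)))
  step 3: S(add(S(add(SSZ, S^4(Z))), mul(Z, Z)))
  step 4: S(S(add(add(SSZ, S^4(Z)), mul(Z, Z))))
  step 5: S(S(add(S(add(SZ, S^4(Z))), mul(Z, Z))))
  step 6: S(S(S(add(add(SZ, S^4(Z)), mul(Z, Z)))))
  step 7: S(S(S(add(S(add(Z, S^4(Z))), mul(Z, Z)))))
  step 8: S(S(S(S(add(add(Z, S^4(Z)), mul(Z, Z))))))
  step 9: S(S(S(S(add(S^4(Z), mul(Z, Z))))))
  step 10: S(S(S(S(S(add(SSSZ, mul(Z, Z)))))))
  step 11: S(S(S(S(S(S(add(SSZ, mul(Z, Z))))))))
  step 12: S(S(S(S(S(S(S(add(SZ, mul(Z, Z)))))))))
  step 13: S(S(S(S(S(S(S(S(add(Z, mul(Z, Z))))))))))
  step 14: S(S(S(S(S(S(S(S(mul(Z, Z)))))))))
  step 15: S^8(Z)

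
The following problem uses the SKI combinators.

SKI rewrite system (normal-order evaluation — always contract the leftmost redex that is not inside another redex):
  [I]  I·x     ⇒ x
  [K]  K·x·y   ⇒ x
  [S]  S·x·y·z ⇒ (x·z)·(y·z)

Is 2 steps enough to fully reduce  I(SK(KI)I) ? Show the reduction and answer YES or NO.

Answer: NO — after 2 steps the term is KI(KII), not yet normal

Derivation:
  start: I(SK(KI)I)
  [1] SK(KI)I
  [2] KI(KII)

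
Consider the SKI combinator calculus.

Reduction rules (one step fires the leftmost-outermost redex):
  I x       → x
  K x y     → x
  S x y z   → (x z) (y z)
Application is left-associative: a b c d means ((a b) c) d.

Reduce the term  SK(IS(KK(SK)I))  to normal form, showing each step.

  start: SK(IS(KK(SK)I))
  step 1: SK(S(KK(SK)I))
  step 2: SK(S(KI))

Answer: normal form = SK(S(KI))  (in 2 steps)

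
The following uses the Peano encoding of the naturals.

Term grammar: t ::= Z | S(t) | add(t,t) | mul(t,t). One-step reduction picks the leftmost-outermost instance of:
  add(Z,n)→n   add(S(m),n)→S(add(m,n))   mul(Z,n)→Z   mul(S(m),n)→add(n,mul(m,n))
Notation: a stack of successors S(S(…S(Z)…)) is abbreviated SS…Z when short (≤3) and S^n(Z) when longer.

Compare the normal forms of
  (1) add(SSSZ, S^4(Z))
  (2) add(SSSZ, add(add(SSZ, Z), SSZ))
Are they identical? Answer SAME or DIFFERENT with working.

Term A:
  start: add(SSSZ, S^4(Z))
  step 1: S(add(SSZ, S^4(Z)))
  step 2: S(S(add(SZ, S^4(Z))))
  step 3: S(S(S(add(Z, S^4(Z)))))
  step 4: S^7(Z)

Term B:
  start: add(SSSZ, add(add(SSZ, Z), SSZ))
  step 1: S(add(SSZ, add(add(SSZ, Z), SSZ)))
  step 2: S(S(add(SZ, add(add(SSZ, Z), SSZ))))
  step 3: S(S(S(add(Z, add(add(SSZ, Z), SSZ)))))
  step 4: S(S(S(add(add(SSZ, Z), SSZ))))
  step 5: S(S(S(add(S(add(SZ, Z)), SSZ))))
  step 6: S(S(S(S(add(add(SZ, Z), SSZ)))))
  step 7: S(S(S(S(add(S(add(Z, Z)), SSZ)))))
  step 8: S(S(S(S(S(add(add(Z, Z), SSZ))))))
  step 9: S(S(S(S(S(add(Z, SSZ))))))
  step 10: S^7(Z)

Answer: SAME — A ⇓ S^7(Z), B ⇓ S^7(Z)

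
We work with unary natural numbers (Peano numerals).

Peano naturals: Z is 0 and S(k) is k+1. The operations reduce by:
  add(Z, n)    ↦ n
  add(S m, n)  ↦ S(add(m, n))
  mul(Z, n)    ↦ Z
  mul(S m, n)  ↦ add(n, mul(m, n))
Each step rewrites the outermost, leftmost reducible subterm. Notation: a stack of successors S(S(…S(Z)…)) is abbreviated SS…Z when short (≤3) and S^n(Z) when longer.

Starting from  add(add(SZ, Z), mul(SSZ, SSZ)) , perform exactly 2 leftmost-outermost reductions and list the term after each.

  start: add(add(SZ, Z), mul(SSZ, SSZ))
  [1] add(S(add(Z, Z)), mul(SSZ, SSZ))
  [2] S(add(add(Z, Z), mul(SSZ, SSZ)))

Answer: after 2 steps: S(add(add(Z, Z), mul(SSZ, SSZ)))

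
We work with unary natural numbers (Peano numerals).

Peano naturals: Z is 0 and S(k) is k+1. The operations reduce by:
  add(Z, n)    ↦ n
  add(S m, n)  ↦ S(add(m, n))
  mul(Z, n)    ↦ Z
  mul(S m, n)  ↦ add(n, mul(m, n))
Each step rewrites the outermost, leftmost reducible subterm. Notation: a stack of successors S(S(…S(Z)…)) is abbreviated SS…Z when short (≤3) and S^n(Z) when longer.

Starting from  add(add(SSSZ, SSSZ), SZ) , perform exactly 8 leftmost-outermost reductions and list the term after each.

Answer: after 8 steps: S(S(S(S(add(SSZ, SZ)))))

Derivation:
  start: add(add(SSSZ, SSSZ), SZ)
  [1] add(S(add(SSZ, SSSZ)), SZ)
  [2] S(add(add(SSZ, SSSZ), SZ))
  [3] S(add(S(add(SZ, SSSZ)), SZ))
  [4] S(S(add(add(SZ, SSSZ), SZ)))
  [5] S(S(add(S(add(Z, SSSZ)), SZ)))
  [6] S(S(S(add(add(Z, SSSZ), SZ))))
  [7] S(S(S(add(SSSZ, SZ))))
  [8] S(S(S(S(add(SSZ, SZ)))))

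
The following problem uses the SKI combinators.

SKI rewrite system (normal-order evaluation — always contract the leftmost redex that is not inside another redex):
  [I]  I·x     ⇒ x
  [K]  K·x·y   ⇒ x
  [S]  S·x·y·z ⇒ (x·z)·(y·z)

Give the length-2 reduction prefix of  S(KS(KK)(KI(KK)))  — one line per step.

  start: S(KS(KK)(KI(KK)))
  [1] S(S(KI(KK)))
  [2] S(SI)

Answer: after 2 steps: S(SI)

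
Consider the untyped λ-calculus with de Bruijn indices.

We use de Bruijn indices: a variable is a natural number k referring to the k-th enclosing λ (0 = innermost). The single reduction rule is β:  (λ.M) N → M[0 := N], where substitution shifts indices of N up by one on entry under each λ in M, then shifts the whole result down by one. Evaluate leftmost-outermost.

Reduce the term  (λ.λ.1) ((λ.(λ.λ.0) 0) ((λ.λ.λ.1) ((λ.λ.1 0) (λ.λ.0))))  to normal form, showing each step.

  start: (λ.λ.1) ((λ.(λ.λ.0) 0) ((λ.λ.λ.1) ((λ.λ.1 0) (λ.λ.0))))
  →1  λ.(λ.(λ.λ.0) 0) ((λ.λ.λ.1) ((λ.λ.1 0) (λ.λ.0)))
  →2  λ.(λ.λ.0) ((λ.λ.λ.1) ((λ.λ.1 0) (λ.λ.0)))
  →3  λ.λ.0

Answer: normal form = λ.λ.0  (in 3 steps)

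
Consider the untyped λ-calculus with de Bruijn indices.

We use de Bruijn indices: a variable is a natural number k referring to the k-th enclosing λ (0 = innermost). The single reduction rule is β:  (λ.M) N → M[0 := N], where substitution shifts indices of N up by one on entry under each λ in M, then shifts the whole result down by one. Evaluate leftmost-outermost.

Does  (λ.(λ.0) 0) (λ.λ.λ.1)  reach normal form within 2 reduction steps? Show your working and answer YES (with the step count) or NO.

Answer: YES — reaches normal form λ.λ.λ.1 in 2 ≤ 2 steps

Derivation:
  start: (λ.(λ.0) 0) (λ.λ.λ.1)
  [1] (λ.0) (λ.λ.λ.1)
  [2] λ.λ.λ.1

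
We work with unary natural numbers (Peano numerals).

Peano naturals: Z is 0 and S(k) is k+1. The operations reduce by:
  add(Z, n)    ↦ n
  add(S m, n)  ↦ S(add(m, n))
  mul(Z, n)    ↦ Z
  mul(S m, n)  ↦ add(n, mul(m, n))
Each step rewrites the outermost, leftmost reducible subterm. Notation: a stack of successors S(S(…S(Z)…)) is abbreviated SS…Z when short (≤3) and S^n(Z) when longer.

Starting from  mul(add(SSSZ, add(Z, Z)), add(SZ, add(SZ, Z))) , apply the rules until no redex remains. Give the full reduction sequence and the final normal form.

Answer: normal form = S^6(Z)  (in 30 steps)

Derivation:
  start: mul(add(SSSZ, add(Z, Z)), add(SZ, add(SZ, Z)))
  [1] mul(S(add(SSZ, add(Z, Z))), add(SZ, add(SZ, Z)))
  [2] add(add(SZ, add(SZ, Z)), mul(add(SSZ, add(Z, Z)), add(SZ, add(SZ, Z))))
  [3] add(S(add(Z, add(SZ, Z))), mul(add(SSZ, add(Z, Z)), add(SZ, add(SZ, Z))))
  [4] S(add(add(Z, add(SZ, Z)), mul(add(SSZ, add(Z, Z)), add(SZ, add(SZ, Z)))))
  [5] S(add(add(SZ, Z), mul(add(SSZ, add(Z, Z)), add(SZ, add(SZ, Z)))))
  [6] S(add(S(add(Z, Z)), mul(add(SSZ, add(Z, Z)), add(SZ, add(SZ, Z)))))
  [7] S(S(add(add(Z, Z), mul(add(SSZ, add(Z, Z)), add(SZ, add(SZ, Z))))))
  [8] S(S(add(Z, mul(add(SSZ, add(Z, Z)), add(SZ, add(SZ, Z))))))
  [9] S(S(mul(add(SSZ, add(Z, Z)), add(SZ, add(SZ, Z)))))
  [10] S(S(mul(S(add(SZ, add(Z, Z))), add(SZ, add(SZ, Z)))))
  [11] S(S(add(add(SZ, add(SZ, Z)), mul(add(SZ, add(Z, Z)), add(SZ, add(SZ, Z))))))
  [12] S(S(add(S(add(Z, add(SZ, Z))), mul(add(SZ, add(Z, Z)), add(SZ, add(SZ, Z))))))
  [13] S(S(S(add(add(Z, add(SZ, Z)), mul(add(SZ, add(Z, Z)), add(SZ, add(SZ, Z)))))))
  [14] S(S(S(add(add(SZ, Z), mul(add(SZ, add(Z, Z)), add(SZ, add(SZ, Z)))))))
  [15] S(S(S(add(S(add(Z, Z)), mul(add(SZ, add(Z, Z)), add(SZ, add(SZ, Z)))))))
  [16] S(S(S(S(add(add(Z, Z), mul(add(SZ, add(Z, Z)), add(SZ, add(SZ, Z))))))))
  [17] S(S(S(S(add(Z, mul(add(SZ, add(Z, Z)), add(SZ, add(SZ, Z))))))))
  [18] S(S(S(S(mul(add(SZ, add(Z, Z)), add(SZ, add(SZ, Z)))))))
  [19] S(S(S(S(mul(S(add(Z, add(Z, Z))), add(SZ, add(SZ, Z)))))))
  [20] S(S(S(S(add(add(SZ, add(SZ, Z)), mul(add(Z, add(Z, Z)), add(SZ, add(SZ, Z))))))))
  [21] S(S(S(S(add(S(add(Z, add(SZ, Z))), mul(add(Z, add(Z, Z)), add(SZ, add(SZ, Z))))))))
  [22] S(S(S(S(S(add(add(Z, add(SZ, Z)), mul(add(Z, add(Z, Z)), add(SZ, add(SZ, Z)))))))))
  [23] S(S(S(S(S(add(add(SZ, Z), mul(add(Z, add(Z, Z)), add(SZ, add(SZ, Z)))))))))
  [24] S(S(S(S(S(add(S(add(Z, Z)), mul(add(Z, add(Z, Z)), add(SZ, add(SZ, Z)))))))))
  [25] S(S(S(S(S(S(add(add(Z, Z), mul(add(Z, add(Z, Z)), add(SZ, add(SZ, Z))))))))))
  [26] S(S(S(S(S(S(add(Z, mul(add(Z, add(Z, Z)), add(SZ, add(SZ, Z))))))))))
  [27] S(S(S(S(S(S(mul(add(Z, add(Z, Z)), add(SZ, add(SZ, Z)))))))))
  [28] S(S(S(S(S(S(mul(add(Z, Z), add(SZ, add(SZ, Z)))))))))
  [29] S(S(S(S(S(S(mul(Z, add(SZ, add(SZ, Z)))))))))
  [30] S^6(Z)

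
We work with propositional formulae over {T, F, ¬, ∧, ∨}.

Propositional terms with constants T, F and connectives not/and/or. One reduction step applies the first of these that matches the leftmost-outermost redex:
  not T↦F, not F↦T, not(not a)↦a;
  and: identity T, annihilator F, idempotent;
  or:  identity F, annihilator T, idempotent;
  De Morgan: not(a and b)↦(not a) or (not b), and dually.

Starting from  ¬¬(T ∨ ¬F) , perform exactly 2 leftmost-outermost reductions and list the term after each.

  start: ¬¬(T ∨ ¬F)
  step 1: T ∨ ¬F
  step 2: T

Answer: after 2 steps: T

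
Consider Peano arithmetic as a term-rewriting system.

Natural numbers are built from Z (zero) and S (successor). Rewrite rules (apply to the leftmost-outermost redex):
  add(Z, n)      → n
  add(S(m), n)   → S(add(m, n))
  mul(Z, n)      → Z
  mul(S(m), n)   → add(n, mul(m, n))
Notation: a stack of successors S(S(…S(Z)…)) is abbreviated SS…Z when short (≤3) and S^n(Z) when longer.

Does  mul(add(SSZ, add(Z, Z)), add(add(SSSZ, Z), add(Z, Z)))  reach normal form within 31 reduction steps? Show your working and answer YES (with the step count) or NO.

Answer: NO — after 31 steps the term is S(S(S(S(S(S(mul(add(Z, Z), add(add(SSSZ, Z), add(Z, Z))))))))), not yet normal

Derivation:
  start: mul(add(SSZ, add(Z, Z)), add(add(SSSZ, Z), add(Z, Z)))
  →1  mul(S(add(SZ, add(Z, Z))), add(add(SSSZ, Z), add(Z, Z)))
  →2  add(add(add(SSSZ, Z), add(Z, Z)), mul(add(SZ, add(Z, Z)), add(add(SSSZ, Z), add(Z, Z))))
  →3  add(add(S(add(SSZ, Z)), add(Z, Z)), mul(add(SZ, add(Z, Z)), add(add(SSSZ, Z), add(Z, Z))))
  →4  add(S(add(add(SSZ, Z), add(Z, Z))), mul(add(SZ, add(Z, Z)), add(add(SSSZ, Z), add(Z, Z))))
  →5  S(add(add(add(SSZ, Z), add(Z, Z)), mul(add(SZ, add(Z, Z)), add(add(SSSZ, Z), add(Z, Z)))))
  →6  S(add(add(S(add(SZ, Z)), add(Z, Z)), mul(add(SZ, add(Z, Z)), add(add(SSSZ, Z), add(Z, Z)))))
  →7  S(add(S(add(add(SZ, Z), add(Z, Z))), mul(add(SZ, add(Z, Z)), add(add(SSSZ, Z), add(Z, Z)))))
  →8  S(S(add(add(add(SZ, Z), add(Z, Z)), mul(add(SZ, add(Z, Z)), add(add(SSSZ, Z), add(Z, Z))))))
  →9  S(S(add(add(S(add(Z, Z)), add(Z, Z)), mul(add(SZ, add(Z, Z)), add(add(SSSZ, Z), add(Z, Z))))))
  →10  S(S(add(S(add(add(Z, Z), add(Z, Z))), mul(add(SZ, add(Z, Z)), add(add(SSSZ, Z), add(Z, Z))))))
  →11  S(S(S(add(add(add(Z, Z), add(Z, Z)), mul(add(SZ, add(Z, Z)), add(add(SSSZ, Z), add(Z, Z)))))))
  →12  S(S(S(add(add(Z, add(Z, Z)), mul(add(SZ, add(Z, Z)), add(add(SSSZ, Z), add(Z, Z)))))))
  →13  S(S(S(add(add(Z, Z), mul(add(SZ, add(Z, Z)), add(add(SSSZ, Z), add(Z, Z)))))))
  →14  S(S(S(add(Z, mul(add(SZ, add(Z, Z)), add(add(SSSZ, Z), add(Z, Z)))))))
  →15  S(S(S(mul(add(SZ, add(Z, Z)), add(add(SSSZ, Z), add(Z, Z))))))
  →16  S(S(S(mul(S(add(Z, add(Z, Z))), add(add(SSSZ, Z), add(Z, Z))))))
  →17  S(S(S(add(add(add(SSSZ, Z), add(Z, Z)), mul(add(Z, add(Z, Z)), add(add(SSSZ, Z), add(Z, Z)))))))
  →18  S(S(S(add(add(S(add(SSZ, Z)), add(Z, Z)), mul(add(Z, add(Z, Z)), add(add(SSSZ, Z), add(Z, Z)))))))
  →19  S(S(S(add(S(add(add(SSZ, Z), add(Z, Z))), mul(add(Z, add(Z, Z)), add(add(SSSZ, Z), add(Z, Z)))))))
  →20  S(S(S(S(add(add(add(SSZ, Z), add(Z, Z)), mul(add(Z, add(Z, Z)), add(add(SSSZ, Z), add(Z, Z))))))))
  →21  S(S(S(S(add(add(S(add(SZ, Z)), add(Z, Z)), mul(add(Z, add(Z, Z)), add(add(SSSZ, Z), add(Z, Z))))))))
  →22  S(S(S(S(add(S(add(add(SZ, Z), add(Z, Z))), mul(add(Z, add(Z, Z)), add(add(SSSZ, Z), add(Z, Z))))))))
  →23  S(S(S(S(S(add(add(add(SZ, Z), add(Z, Z)), mul(add(Z, add(Z, Z)), add(add(SSSZ, Z), add(Z, Z)))))))))
  →24  S(S(S(S(S(add(add(S(add(Z, Z)), add(Z, Z)), mul(add(Z, add(Z, Z)), add(add(SSSZ, Z), add(Z, Z)))))))))
  →25  S(S(S(S(S(add(S(add(add(Z, Z), add(Z, Z))), mul(add(Z, add(Z, Z)), add(add(SSSZ, Z), add(Z, Z)))))))))
  →26  S(S(S(S(S(S(add(add(add(Z, Z), add(Z, Z)), mul(add(Z, add(Z, Z)), add(add(SSSZ, Z), add(Z, Z))))))))))
  →27  S(S(S(S(S(S(add(add(Z, add(Z, Z)), mul(add(Z, add(Z, Z)), add(add(SSSZ, Z), add(Z, Z))))))))))
  →28  S(S(S(S(S(S(add(add(Z, Z), mul(add(Z, add(Z, Z)), add(add(SSSZ, Z), add(Z, Z))))))))))
  →29  S(S(S(S(S(S(add(Z, mul(add(Z, add(Z, Z)), add(add(SSSZ, Z), add(Z, Z))))))))))
  →30  S(S(S(S(S(S(mul(add(Z, add(Z, Z)), add(add(SSSZ, Z), add(Z, Z)))))))))
  →31  S(S(S(S(S(S(mul(add(Z, Z), add(add(SSSZ, Z), add(Z, Z)))))))))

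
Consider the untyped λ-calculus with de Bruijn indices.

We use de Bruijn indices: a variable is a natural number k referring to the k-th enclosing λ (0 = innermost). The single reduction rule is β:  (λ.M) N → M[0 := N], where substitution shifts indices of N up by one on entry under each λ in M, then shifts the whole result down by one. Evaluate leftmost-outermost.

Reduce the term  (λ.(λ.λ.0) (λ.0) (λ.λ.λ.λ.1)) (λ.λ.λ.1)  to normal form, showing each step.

Answer: normal form = λ.λ.λ.λ.1  (in 3 steps)

Reduction:
  start: (λ.(λ.λ.0) (λ.0) (λ.λ.λ.λ.1)) (λ.λ.λ.1)
  →1  (λ.λ.0) (λ.0) (λ.λ.λ.λ.1)
  →2  (λ.0) (λ.λ.λ.λ.1)
  →3  λ.λ.λ.λ.1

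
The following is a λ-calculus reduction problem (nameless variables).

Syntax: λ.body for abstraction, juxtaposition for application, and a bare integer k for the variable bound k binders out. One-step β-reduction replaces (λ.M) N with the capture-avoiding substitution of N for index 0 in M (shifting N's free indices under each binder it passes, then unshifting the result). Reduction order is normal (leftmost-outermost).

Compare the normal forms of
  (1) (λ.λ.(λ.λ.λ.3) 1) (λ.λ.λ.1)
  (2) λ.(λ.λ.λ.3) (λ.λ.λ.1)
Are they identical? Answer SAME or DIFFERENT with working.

Term A:
  start: (λ.λ.(λ.λ.λ.3) 1) (λ.λ.λ.1)
  [1] λ.(λ.λ.λ.3) (λ.λ.λ.1)
  [2] λ.λ.λ.2

Term B:
  start: λ.(λ.λ.λ.3) (λ.λ.λ.1)
  [1] λ.λ.λ.2

Answer: SAME — A ⇓ λ.λ.λ.2, B ⇓ λ.λ.λ.2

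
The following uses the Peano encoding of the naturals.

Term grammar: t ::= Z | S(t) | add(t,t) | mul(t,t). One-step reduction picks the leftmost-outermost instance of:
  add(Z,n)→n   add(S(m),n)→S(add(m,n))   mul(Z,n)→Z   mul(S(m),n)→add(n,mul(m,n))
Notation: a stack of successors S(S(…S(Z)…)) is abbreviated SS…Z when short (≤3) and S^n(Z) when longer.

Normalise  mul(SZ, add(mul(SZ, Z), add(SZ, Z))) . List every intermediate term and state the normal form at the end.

  start: mul(SZ, add(mul(SZ, Z), add(SZ, Z)))
  →1  add(add(mul(SZ, Z), add(SZ, Z)), mul(Z, add(mul(SZ, Z), add(SZ, Z))))
  →2  add(add(add(Z, mul(Z, Z)), add(SZ, Z)), mul(Z, add(mul(SZ, Z), add(SZ, Z))))
  →3  add(add(mul(Z, Z), add(SZ, Z)), mul(Z, add(mul(SZ, Z), add(SZ, Z))))
  →4  add(add(Z, add(SZ, Z)), mul(Z, add(mul(SZ, Z), add(SZ, Z))))
  →5  add(add(SZ, Z), mul(Z, add(mul(SZ, Z), add(SZ, Z))))
  →6  add(S(add(Z, Z)), mul(Z, add(mul(SZ, Z), add(SZ, Z))))
  →7  S(add(add(Z, Z), mul(Z, add(mul(SZ, Z), add(SZ, Z)))))
  →8  S(add(Z, mul(Z, add(mul(SZ, Z), add(SZ, Z)))))
  →9  S(mul(Z, add(mul(SZ, Z), add(SZ, Z))))
  →10  SZ

Answer: normal form = SZ  (in 10 steps)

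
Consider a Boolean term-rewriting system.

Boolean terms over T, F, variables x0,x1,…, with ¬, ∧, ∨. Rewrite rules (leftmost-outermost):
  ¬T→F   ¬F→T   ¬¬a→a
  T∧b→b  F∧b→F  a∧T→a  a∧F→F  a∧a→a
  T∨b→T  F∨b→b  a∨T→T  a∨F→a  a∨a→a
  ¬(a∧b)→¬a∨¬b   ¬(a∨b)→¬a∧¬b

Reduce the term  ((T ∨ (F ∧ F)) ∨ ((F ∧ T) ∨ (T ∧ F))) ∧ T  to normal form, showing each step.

Answer: normal form = T  (in 3 steps)

Reduction:
  start: ((T ∨ (F ∧ F)) ∨ ((F ∧ T) ∨ (T ∧ F))) ∧ T
  step 1: (T ∨ (F ∧ F)) ∨ ((F ∧ T) ∨ (T ∧ F))
  step 2: T ∨ ((F ∧ T) ∨ (T ∧ F))
  step 3: T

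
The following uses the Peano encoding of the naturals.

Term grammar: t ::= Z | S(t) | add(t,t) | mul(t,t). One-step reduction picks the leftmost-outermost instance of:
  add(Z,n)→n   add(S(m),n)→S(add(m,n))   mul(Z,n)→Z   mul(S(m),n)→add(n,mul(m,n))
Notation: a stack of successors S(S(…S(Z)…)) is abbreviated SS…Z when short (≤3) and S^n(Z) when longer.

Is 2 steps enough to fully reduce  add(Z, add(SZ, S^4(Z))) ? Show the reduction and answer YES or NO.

Answer: NO — after 2 steps the term is S(add(Z, S^4(Z))), not yet normal

Reduction:
  start: add(Z, add(SZ, S^4(Z)))
  →1  add(SZ, S^4(Z))
  →2  S(add(Z, S^4(Z)))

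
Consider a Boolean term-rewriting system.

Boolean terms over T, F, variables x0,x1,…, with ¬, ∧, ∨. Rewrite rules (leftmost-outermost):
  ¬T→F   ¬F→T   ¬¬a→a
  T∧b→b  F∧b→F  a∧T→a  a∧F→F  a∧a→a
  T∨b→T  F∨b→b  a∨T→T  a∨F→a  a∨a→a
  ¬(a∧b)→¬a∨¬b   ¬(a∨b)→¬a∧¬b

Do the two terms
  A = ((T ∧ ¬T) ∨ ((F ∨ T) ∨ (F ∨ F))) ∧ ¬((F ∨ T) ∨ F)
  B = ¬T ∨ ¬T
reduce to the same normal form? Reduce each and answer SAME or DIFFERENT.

Term A:
  start: ((T ∧ ¬T) ∨ ((F ∨ T) ∨ (F ∨ F))) ∧ ¬((F ∨ T) ∨ F)
  [1] (¬T ∨ ((F ∨ T) ∨ (F ∨ F))) ∧ ¬((F ∨ T) ∨ F)
  [2] (F ∨ ((F ∨ T) ∨ (F ∨ F))) ∧ ¬((F ∨ T) ∨ F)
  [3] ((F ∨ T) ∨ (F ∨ F)) ∧ ¬((F ∨ T) ∨ F)
  [4] (T ∨ (F ∨ F)) ∧ ¬((F ∨ T) ∨ F)
  [5] T ∧ ¬((F ∨ T) ∨ F)
  [6] ¬((F ∨ T) ∨ F)
  [7] ¬(F ∨ T) ∧ ¬F
  [8] (¬F ∧ ¬T) ∧ ¬F
  [9] (T ∧ ¬T) ∧ ¬F
  [10] ¬T ∧ ¬F
  [11] F ∧ ¬F
  [12] F

Term B:
  start: ¬T ∨ ¬T
  [1] ¬T
  [2] F

Answer: SAME — A ⇓ F, B ⇓ F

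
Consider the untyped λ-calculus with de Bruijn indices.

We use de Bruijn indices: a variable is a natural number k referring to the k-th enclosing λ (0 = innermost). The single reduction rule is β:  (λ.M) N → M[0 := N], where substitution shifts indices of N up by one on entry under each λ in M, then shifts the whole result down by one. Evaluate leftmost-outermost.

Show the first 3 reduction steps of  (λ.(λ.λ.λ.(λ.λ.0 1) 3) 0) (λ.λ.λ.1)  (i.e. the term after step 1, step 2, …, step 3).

  start: (λ.(λ.λ.λ.(λ.λ.0 1) 3) 0) (λ.λ.λ.1)
  step 1: (λ.λ.λ.(λ.λ.0 1) (λ.λ.λ.1)) (λ.λ.λ.1)
  step 2: λ.λ.(λ.λ.0 1) (λ.λ.λ.1)
  step 3: λ.λ.λ.0 (λ.λ.λ.1)

Answer: after 3 steps: λ.λ.λ.0 (λ.λ.λ.1)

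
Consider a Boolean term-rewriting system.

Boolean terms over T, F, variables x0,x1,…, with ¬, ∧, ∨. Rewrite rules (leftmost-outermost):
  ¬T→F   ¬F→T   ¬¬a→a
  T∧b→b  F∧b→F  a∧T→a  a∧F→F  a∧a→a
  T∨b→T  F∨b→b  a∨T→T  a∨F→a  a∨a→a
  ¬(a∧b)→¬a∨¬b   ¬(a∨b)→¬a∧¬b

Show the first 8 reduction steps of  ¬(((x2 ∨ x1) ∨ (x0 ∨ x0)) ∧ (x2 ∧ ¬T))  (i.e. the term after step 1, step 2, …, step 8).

  start: ¬(((x2 ∨ x1) ∨ (x0 ∨ x0)) ∧ (x2 ∧ ¬T))
  step 1: ¬((x2 ∨ x1) ∨ (x0 ∨ x0)) ∨ ¬(x2 ∧ ¬T)
  step 2: (¬(x2 ∨ x1) ∧ ¬(x0 ∨ x0)) ∨ ¬(x2 ∧ ¬T)
  step 3: ((¬x2 ∧ ¬x1) ∧ ¬(x0 ∨ x0)) ∨ ¬(x2 ∧ ¬T)
  step 4: ((¬x2 ∧ ¬x1) ∧ (¬x0 ∧ ¬x0)) ∨ ¬(x2 ∧ ¬T)
  step 5: ((¬x2 ∧ ¬x1) ∧ ¬x0) ∨ ¬(x2 ∧ ¬T)
  step 6: ((¬x2 ∧ ¬x1) ∧ ¬x0) ∨ (¬x2 ∨ ¬¬T)
  step 7: ((¬x2 ∧ ¬x1) ∧ ¬x0) ∨ (¬x2 ∨ T)
  step 8: ((¬x2 ∧ ¬x1) ∧ ¬x0) ∨ T

Answer: after 8 steps: ((¬x2 ∧ ¬x1) ∧ ¬x0) ∨ T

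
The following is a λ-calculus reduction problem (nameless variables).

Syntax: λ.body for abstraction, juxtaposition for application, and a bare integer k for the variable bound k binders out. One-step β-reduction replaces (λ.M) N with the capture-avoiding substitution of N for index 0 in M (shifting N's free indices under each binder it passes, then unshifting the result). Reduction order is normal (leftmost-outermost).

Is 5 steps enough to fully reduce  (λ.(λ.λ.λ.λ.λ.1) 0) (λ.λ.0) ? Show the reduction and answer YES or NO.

  start: (λ.(λ.λ.λ.λ.λ.1) 0) (λ.λ.0)
  step 1: (λ.λ.λ.λ.λ.1) (λ.λ.0)
  step 2: λ.λ.λ.λ.1

Answer: YES — reaches normal form λ.λ.λ.λ.1 in 2 ≤ 5 steps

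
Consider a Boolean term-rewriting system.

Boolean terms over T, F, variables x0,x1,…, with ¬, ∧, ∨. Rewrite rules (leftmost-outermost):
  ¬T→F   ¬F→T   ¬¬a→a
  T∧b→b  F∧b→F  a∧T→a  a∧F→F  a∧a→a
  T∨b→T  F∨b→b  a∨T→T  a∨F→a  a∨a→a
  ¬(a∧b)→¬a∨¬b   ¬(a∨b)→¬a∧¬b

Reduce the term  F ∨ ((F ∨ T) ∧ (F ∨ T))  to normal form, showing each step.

  start: F ∨ ((F ∨ T) ∧ (F ∨ T))
  [1] (F ∨ T) ∧ (F ∨ T)
  [2] F ∨ T
  [3] T

Answer: normal form = T  (in 3 steps)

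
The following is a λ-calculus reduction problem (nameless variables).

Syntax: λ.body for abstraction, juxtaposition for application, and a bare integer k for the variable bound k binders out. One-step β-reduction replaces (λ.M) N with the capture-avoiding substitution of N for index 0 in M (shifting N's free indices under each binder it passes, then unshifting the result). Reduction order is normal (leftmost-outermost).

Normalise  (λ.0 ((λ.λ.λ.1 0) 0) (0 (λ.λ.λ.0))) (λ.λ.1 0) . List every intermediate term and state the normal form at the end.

Answer: normal form = λ.λ.λ.0  (in 8 steps)

Working:
  start: (λ.0 ((λ.λ.λ.1 0) 0) (0 (λ.λ.λ.0))) (λ.λ.1 0)
  step 1: (λ.λ.1 0) ((λ.λ.λ.1 0) (λ.λ.1 0)) ((λ.λ.1 0) (λ.λ.λ.0))
  step 2: (λ.(λ.λ.λ.1 0) (λ.λ.1 0) 0) ((λ.λ.1 0) (λ.λ.λ.0))
  step 3: (λ.λ.λ.1 0) (λ.λ.1 0) ((λ.λ.1 0) (λ.λ.λ.0))
  step 4: (λ.λ.1 0) ((λ.λ.1 0) (λ.λ.λ.0))
  step 5: λ.(λ.λ.1 0) (λ.λ.λ.0) 0
  step 6: λ.(λ.(λ.λ.λ.0) 0) 0
  step 7: λ.(λ.λ.λ.0) 0
  step 8: λ.λ.λ.0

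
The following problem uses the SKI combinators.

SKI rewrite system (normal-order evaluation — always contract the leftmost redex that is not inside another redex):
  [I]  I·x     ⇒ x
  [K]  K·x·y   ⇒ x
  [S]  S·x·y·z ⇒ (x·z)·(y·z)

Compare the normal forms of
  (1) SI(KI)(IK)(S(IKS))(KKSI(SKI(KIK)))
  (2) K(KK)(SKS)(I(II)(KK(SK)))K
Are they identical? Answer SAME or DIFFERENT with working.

Answer: DIFFERENT — A ⇓ I, B ⇓ KK

Reduction:
Term A:
  start: SI(KI)(IK)(S(IKS))(KKSI(SKI(KIK)))
  →1  I(IK)(KI(IK))(S(IKS))(KKSI(SKI(KIK)))
  →2  IK(KI(IK))(S(IKS))(KKSI(SKI(KIK)))
  →3  K(KI(IK))(S(IKS))(KKSI(SKI(KIK)))
  →4  KI(IK)(KKSI(SKI(KIK)))
  →5  I(KKSI(SKI(KIK)))
  →6  KKSI(SKI(KIK))
  →7  KI(SKI(KIK))
  →8  I

Term B:
  start: K(KK)(SKS)(I(II)(KK(SK)))K
  →1  KK(I(II)(KK(SK)))K
  →2  KK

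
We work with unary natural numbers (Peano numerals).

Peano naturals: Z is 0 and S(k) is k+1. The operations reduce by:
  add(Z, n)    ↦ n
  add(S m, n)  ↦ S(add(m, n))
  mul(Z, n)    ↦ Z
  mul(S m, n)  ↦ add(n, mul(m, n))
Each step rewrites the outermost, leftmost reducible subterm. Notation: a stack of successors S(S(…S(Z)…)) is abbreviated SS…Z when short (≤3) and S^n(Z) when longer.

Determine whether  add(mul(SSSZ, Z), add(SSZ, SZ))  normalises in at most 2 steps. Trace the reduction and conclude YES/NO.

  start: add(mul(SSSZ, Z), add(SSZ, SZ))
  [1] add(add(Z, mul(SSZ, Z)), add(SSZ, SZ))
  [2] add(mul(SSZ, Z), add(SSZ, SZ))

Answer: NO — after 2 steps the term is add(mul(SSZ, Z), add(SSZ, SZ)), not yet normal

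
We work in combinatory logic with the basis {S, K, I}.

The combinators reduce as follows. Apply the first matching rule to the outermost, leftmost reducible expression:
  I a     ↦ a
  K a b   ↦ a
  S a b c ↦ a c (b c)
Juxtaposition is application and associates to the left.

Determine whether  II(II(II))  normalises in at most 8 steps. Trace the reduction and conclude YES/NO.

Answer: YES — reaches normal form I in 5 ≤ 8 steps

Derivation:
  start: II(II(II))
  →1  I(II(II))
  →2  II(II)
  →3  I(II)
  →4  II
  →5  I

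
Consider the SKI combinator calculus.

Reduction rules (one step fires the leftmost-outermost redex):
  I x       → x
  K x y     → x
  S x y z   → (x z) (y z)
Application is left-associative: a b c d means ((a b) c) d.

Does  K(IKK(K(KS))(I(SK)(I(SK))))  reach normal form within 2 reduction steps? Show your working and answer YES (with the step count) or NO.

Answer: NO — after 2 steps the term is K(K(I(SK)(I(SK)))), not yet normal

Working:
  start: K(IKK(K(KS))(I(SK)(I(SK))))
  →1  K(KK(K(KS))(I(SK)(I(SK))))
  →2  K(K(I(SK)(I(SK))))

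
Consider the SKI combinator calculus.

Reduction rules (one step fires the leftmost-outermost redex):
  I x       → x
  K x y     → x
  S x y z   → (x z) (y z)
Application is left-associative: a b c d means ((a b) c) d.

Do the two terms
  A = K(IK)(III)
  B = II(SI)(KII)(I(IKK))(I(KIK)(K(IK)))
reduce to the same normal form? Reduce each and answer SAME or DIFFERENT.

Answer: DIFFERENT — A ⇓ K, B ⇓ K(KK)

Working:
Term A:
  start: K(IK)(III)
  →1  IK
  →2  K

Term B:
  start: II(SI)(KII)(I(IKK))(I(KIK)(K(IK)))
  →1  I(SI)(KII)(I(IKK))(I(KIK)(K(IK)))
  →2  SI(KII)(I(IKK))(I(KIK)(K(IK)))
  →3  I(I(IKK))(KII(I(IKK)))(I(KIK)(K(IK)))
  →4  I(IKK)(KII(I(IKK)))(I(KIK)(K(IK)))
  →5  IKK(KII(I(IKK)))(I(KIK)(K(IK)))
  →6  KK(KII(I(IKK)))(I(KIK)(K(IK)))
  →7  K(I(KIK)(K(IK)))
  →8  K(KIK(K(IK)))
  →9  K(I(K(IK)))
  →10  K(K(IK))
  →11  K(KK)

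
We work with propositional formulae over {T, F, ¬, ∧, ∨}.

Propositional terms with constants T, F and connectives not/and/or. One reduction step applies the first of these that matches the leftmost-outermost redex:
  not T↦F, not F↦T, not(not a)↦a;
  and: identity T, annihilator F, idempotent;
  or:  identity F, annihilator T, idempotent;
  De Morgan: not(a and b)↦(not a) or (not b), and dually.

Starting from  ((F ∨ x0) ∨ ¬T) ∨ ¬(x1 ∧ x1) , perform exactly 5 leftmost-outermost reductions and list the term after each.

  start: ((F ∨ x0) ∨ ¬T) ∨ ¬(x1 ∧ x1)
  →1  (x0 ∨ ¬T) ∨ ¬(x1 ∧ x1)
  →2  (x0 ∨ F) ∨ ¬(x1 ∧ x1)
  →3  x0 ∨ ¬(x1 ∧ x1)
  →4  x0 ∨ (¬x1 ∨ ¬x1)
  →5  x0 ∨ ¬x1

Answer: after 5 steps: x0 ∨ ¬x1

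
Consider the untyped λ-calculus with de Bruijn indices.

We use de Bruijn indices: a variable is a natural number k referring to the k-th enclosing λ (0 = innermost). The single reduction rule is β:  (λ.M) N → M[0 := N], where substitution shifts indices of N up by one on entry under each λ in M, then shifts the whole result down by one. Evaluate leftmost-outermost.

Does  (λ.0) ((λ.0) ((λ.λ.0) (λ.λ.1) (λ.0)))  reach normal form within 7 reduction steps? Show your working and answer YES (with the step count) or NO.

Answer: YES — reaches normal form λ.0 in 4 ≤ 7 steps

Derivation:
  start: (λ.0) ((λ.0) ((λ.λ.0) (λ.λ.1) (λ.0)))
  step 1: (λ.0) ((λ.λ.0) (λ.λ.1) (λ.0))
  step 2: (λ.λ.0) (λ.λ.1) (λ.0)
  step 3: (λ.0) (λ.0)
  step 4: λ.0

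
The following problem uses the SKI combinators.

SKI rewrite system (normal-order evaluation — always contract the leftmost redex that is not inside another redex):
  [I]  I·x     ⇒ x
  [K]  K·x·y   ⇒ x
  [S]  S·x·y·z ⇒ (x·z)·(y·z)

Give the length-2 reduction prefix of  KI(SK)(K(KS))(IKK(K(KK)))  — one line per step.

Answer: after 2 steps: K(KS)(IKK(K(KK)))

Reduction:
  start: KI(SK)(K(KS))(IKK(K(KK)))
  step 1: I(K(KS))(IKK(K(KK)))
  step 2: K(KS)(IKK(K(KK)))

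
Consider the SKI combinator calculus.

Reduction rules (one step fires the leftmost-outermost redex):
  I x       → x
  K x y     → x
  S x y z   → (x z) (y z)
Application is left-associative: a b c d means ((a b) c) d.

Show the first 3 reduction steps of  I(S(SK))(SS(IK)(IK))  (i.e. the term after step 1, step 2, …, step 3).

Answer: after 3 steps: S(SK)(SK(IK(IK)))

Working:
  start: I(S(SK))(SS(IK)(IK))
  [1] S(SK)(SS(IK)(IK))
  [2] S(SK)(S(IK)(IK(IK)))
  [3] S(SK)(SK(IK(IK)))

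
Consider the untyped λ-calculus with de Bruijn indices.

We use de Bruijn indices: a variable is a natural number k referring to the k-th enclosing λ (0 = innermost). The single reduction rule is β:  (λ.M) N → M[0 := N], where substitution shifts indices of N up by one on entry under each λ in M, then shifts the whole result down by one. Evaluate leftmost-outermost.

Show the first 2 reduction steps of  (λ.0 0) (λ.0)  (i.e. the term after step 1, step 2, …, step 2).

  start: (λ.0 0) (λ.0)
  step 1: (λ.0) (λ.0)
  step 2: λ.0

Answer: after 2 steps: λ.0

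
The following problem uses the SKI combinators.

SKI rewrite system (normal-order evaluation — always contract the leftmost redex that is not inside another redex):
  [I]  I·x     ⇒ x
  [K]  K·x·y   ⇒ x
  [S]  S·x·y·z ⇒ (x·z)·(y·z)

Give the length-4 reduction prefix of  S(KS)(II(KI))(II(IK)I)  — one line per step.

Answer: after 4 steps: S(KI(II(IK)I))

Working:
  start: S(KS)(II(KI))(II(IK)I)
  →1  KS(II(IK)I)(II(KI)(II(IK)I))
  →2  S(II(KI)(II(IK)I))
  →3  S(I(KI)(II(IK)I))
  →4  S(KI(II(IK)I))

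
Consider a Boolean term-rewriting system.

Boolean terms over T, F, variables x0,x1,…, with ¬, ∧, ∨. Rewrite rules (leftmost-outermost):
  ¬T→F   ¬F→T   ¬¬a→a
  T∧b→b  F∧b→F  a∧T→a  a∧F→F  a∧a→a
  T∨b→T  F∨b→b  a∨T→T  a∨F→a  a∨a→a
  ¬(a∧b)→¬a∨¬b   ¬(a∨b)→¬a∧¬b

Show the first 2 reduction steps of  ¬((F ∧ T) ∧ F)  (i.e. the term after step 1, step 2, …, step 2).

Answer: after 2 steps: (¬F ∨ ¬T) ∨ ¬F

Working:
  start: ¬((F ∧ T) ∧ F)
  →1  ¬(F ∧ T) ∨ ¬F
  →2  (¬F ∨ ¬T) ∨ ¬F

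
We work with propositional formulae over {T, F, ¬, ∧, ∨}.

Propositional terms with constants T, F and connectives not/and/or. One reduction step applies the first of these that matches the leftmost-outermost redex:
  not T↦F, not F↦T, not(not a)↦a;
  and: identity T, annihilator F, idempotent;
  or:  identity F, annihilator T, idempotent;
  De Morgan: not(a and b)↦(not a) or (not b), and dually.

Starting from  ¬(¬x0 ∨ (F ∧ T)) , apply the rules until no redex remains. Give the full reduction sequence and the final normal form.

Answer: normal form = x0  (in 6 steps)

Reduction:
  start: ¬(¬x0 ∨ (F ∧ T))
  →1  ¬¬x0 ∧ ¬(F ∧ T)
  →2  x0 ∧ ¬(F ∧ T)
  →3  x0 ∧ (¬F ∨ ¬T)
  →4  x0 ∧ (T ∨ ¬T)
  →5  x0 ∧ T
  →6  x0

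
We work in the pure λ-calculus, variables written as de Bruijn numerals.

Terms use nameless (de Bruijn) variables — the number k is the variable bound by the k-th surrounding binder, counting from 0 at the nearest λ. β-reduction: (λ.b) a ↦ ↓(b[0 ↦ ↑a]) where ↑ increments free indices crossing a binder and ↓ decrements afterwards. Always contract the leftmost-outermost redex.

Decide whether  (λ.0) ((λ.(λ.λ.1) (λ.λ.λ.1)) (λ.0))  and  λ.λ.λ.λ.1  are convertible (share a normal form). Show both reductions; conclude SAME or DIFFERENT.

Answer: SAME — A ⇓ λ.λ.λ.λ.1, B ⇓ λ.λ.λ.λ.1

Reduction:
Term A:
  start: (λ.0) ((λ.(λ.λ.1) (λ.λ.λ.1)) (λ.0))
  →1  (λ.(λ.λ.1) (λ.λ.λ.1)) (λ.0)
  →2  (λ.λ.1) (λ.λ.λ.1)
  →3  λ.λ.λ.λ.1

Term B:
  start: λ.λ.λ.λ.1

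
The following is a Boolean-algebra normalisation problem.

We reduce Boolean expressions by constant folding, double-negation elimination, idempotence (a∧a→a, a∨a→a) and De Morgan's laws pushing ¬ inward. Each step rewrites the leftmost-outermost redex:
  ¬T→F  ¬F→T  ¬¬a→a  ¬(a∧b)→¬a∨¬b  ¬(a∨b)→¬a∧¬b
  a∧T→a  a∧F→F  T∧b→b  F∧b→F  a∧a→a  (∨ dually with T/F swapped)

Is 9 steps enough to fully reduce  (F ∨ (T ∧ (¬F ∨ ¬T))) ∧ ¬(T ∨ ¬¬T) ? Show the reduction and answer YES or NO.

  start: (F ∨ (T ∧ (¬F ∨ ¬T))) ∧ ¬(T ∨ ¬¬T)
  →1  (T ∧ (¬F ∨ ¬T)) ∧ ¬(T ∨ ¬¬T)
  →2  (¬F ∨ ¬T) ∧ ¬(T ∨ ¬¬T)
  →3  (T ∨ ¬T) ∧ ¬(T ∨ ¬¬T)
  →4  T ∧ ¬(T ∨ ¬¬T)
  →5  ¬(T ∨ ¬¬T)
  →6  ¬T ∧ ¬¬¬T
  →7  F ∧ ¬¬¬T
  →8  F

Answer: YES — reaches normal form F in 8 ≤ 9 steps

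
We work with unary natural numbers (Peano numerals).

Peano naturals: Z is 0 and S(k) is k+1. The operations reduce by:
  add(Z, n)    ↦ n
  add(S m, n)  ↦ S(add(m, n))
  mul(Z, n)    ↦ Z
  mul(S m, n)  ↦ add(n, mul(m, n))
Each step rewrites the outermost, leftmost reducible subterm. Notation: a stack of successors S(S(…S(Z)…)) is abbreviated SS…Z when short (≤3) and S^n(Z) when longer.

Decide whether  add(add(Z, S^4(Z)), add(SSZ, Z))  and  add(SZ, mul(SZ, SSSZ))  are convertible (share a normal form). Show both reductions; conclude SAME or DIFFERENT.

Term A:
  start: add(add(Z, S^4(Z)), add(SSZ, Z))
  →1  add(S^4(Z), add(SSZ, Z))
  →2  S(add(SSSZ, add(SSZ, Z)))
  →3  S(S(add(SSZ, add(SSZ, Z))))
  →4  S(S(S(add(SZ, add(SSZ, Z)))))
  →5  S(S(S(S(add(Z, add(SSZ, Z))))))
  →6  S(S(S(S(add(SSZ, Z)))))
  →7  S(S(S(S(S(add(SZ, Z))))))
  →8  S(S(S(S(S(S(add(Z, Z)))))))
  →9  S^6(Z)

Term B:
  start: add(SZ, mul(SZ, SSSZ))
  →1  S(add(Z, mul(SZ, SSSZ)))
  →2  S(mul(SZ, SSSZ))
  →3  S(add(SSSZ, mul(Z, SSSZ)))
  →4  S(S(add(SSZ, mul(Z, SSSZ))))
  →5  S(S(S(add(SZ, mul(Z, SSSZ)))))
  →6  S(S(S(S(add(Z, mul(Z, SSSZ))))))
  →7  S(S(S(S(mul(Z, SSSZ)))))
  →8  S^4(Z)

Answer: DIFFERENT — A ⇓ S^6(Z), B ⇓ S^4(Z)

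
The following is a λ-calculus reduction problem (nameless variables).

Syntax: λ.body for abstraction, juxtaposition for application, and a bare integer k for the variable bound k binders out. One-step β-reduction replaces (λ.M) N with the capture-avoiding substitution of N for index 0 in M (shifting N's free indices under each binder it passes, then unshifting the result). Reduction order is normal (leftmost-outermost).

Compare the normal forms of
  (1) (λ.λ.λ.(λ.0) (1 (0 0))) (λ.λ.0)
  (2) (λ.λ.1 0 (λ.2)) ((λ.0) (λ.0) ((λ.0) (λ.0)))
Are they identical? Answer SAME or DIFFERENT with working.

Term A:
  start: (λ.λ.λ.(λ.0) (1 (0 0))) (λ.λ.0)
  [1] λ.λ.(λ.0) (1 (0 0))
  [2] λ.λ.1 (0 0)

Term B:
  start: (λ.λ.1 0 (λ.2)) ((λ.0) (λ.0) ((λ.0) (λ.0)))
  [1] λ.(λ.0) (λ.0) ((λ.0) (λ.0)) 0 (λ.(λ.0) (λ.0) ((λ.0) (λ.0)))
  [2] λ.(λ.0) ((λ.0) (λ.0)) 0 (λ.(λ.0) (λ.0) ((λ.0) (λ.0)))
  [3] λ.(λ.0) (λ.0) 0 (λ.(λ.0) (λ.0) ((λ.0) (λ.0)))
  [4] λ.(λ.0) 0 (λ.(λ.0) (λ.0) ((λ.0) (λ.0)))
  [5] λ.0 (λ.(λ.0) (λ.0) ((λ.0) (λ.0)))
  [6] λ.0 (λ.(λ.0) ((λ.0) (λ.0)))
  [7] λ.0 (λ.(λ.0) (λ.0))
  [8] λ.0 (λ.λ.0)

Answer: DIFFERENT — A ⇓ λ.λ.1 (0 0), B ⇓ λ.0 (λ.λ.0)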